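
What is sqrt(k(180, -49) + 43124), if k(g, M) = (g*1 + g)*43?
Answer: 14*sqrt(299) ≈ 242.08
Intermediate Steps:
k(g, M) = 86*g (k(g, M) = (g + g)*43 = (2*g)*43 = 86*g)
sqrt(k(180, -49) + 43124) = sqrt(86*180 + 43124) = sqrt(15480 + 43124) = sqrt(58604) = 14*sqrt(299)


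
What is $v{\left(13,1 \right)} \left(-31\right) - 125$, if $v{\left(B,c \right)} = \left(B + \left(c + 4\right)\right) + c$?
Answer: $-714$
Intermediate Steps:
$v{\left(B,c \right)} = 4 + B + 2 c$ ($v{\left(B,c \right)} = \left(B + \left(4 + c\right)\right) + c = \left(4 + B + c\right) + c = 4 + B + 2 c$)
$v{\left(13,1 \right)} \left(-31\right) - 125 = \left(4 + 13 + 2 \cdot 1\right) \left(-31\right) - 125 = \left(4 + 13 + 2\right) \left(-31\right) - 125 = 19 \left(-31\right) - 125 = -589 - 125 = -714$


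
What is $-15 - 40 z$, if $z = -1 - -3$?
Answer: $-95$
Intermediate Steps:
$z = 2$ ($z = -1 + 3 = 2$)
$-15 - 40 z = -15 - 80 = -95$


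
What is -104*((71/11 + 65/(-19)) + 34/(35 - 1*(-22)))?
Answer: -236704/627 ≈ -377.52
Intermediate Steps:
-104*((71/11 + 65/(-19)) + 34/(35 - 1*(-22))) = -104*((71*(1/11) + 65*(-1/19)) + 34/(35 + 22)) = -104*((71/11 - 65/19) + 34/57) = -104*(634/209 + 34*(1/57)) = -104*(634/209 + 34/57) = -104*2276/627 = -236704/627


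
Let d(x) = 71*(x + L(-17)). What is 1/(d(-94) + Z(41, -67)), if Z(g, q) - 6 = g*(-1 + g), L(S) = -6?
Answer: -1/5454 ≈ -0.00018335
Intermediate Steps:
Z(g, q) = 6 + g*(-1 + g)
d(x) = -426 + 71*x (d(x) = 71*(x - 6) = 71*(-6 + x) = -426 + 71*x)
1/(d(-94) + Z(41, -67)) = 1/((-426 + 71*(-94)) + (6 + 41**2 - 1*41)) = 1/((-426 - 6674) + (6 + 1681 - 41)) = 1/(-7100 + 1646) = 1/(-5454) = -1/5454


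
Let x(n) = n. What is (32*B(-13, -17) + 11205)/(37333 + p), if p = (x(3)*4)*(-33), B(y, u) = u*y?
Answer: 18277/36937 ≈ 0.49482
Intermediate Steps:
p = -396 (p = (3*4)*(-33) = 12*(-33) = -396)
(32*B(-13, -17) + 11205)/(37333 + p) = (32*(-17*(-13)) + 11205)/(37333 - 396) = (32*221 + 11205)/36937 = (7072 + 11205)*(1/36937) = 18277*(1/36937) = 18277/36937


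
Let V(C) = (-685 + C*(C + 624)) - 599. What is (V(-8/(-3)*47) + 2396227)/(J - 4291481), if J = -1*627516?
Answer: -22399735/44270973 ≈ -0.50597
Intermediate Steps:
J = -627516
V(C) = -1284 + C*(624 + C) (V(C) = (-685 + C*(624 + C)) - 599 = -1284 + C*(624 + C))
(V(-8/(-3)*47) + 2396227)/(J - 4291481) = ((-1284 + (-8/(-3)*47)² + 624*(-8/(-3)*47)) + 2396227)/(-627516 - 4291481) = ((-1284 + (-8*(-⅓)*47)² + 624*(-8*(-⅓)*47)) + 2396227)/(-4918997) = ((-1284 + ((8/3)*47)² + 624*((8/3)*47)) + 2396227)*(-1/4918997) = ((-1284 + (376/3)² + 624*(376/3)) + 2396227)*(-1/4918997) = ((-1284 + 141376/9 + 78208) + 2396227)*(-1/4918997) = (833692/9 + 2396227)*(-1/4918997) = (22399735/9)*(-1/4918997) = -22399735/44270973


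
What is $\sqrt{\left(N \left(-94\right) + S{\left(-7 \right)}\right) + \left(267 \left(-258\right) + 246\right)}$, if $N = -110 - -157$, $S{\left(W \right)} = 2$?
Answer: $4 i \sqrt{4566} \approx 270.29 i$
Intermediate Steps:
$N = 47$ ($N = -110 + 157 = 47$)
$\sqrt{\left(N \left(-94\right) + S{\left(-7 \right)}\right) + \left(267 \left(-258\right) + 246\right)} = \sqrt{\left(47 \left(-94\right) + 2\right) + \left(267 \left(-258\right) + 246\right)} = \sqrt{\left(-4418 + 2\right) + \left(-68886 + 246\right)} = \sqrt{-4416 - 68640} = \sqrt{-73056} = 4 i \sqrt{4566}$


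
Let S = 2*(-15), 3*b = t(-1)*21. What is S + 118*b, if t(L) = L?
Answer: -856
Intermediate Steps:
b = -7 (b = (-1*21)/3 = (1/3)*(-21) = -7)
S = -30
S + 118*b = -30 + 118*(-7) = -30 - 826 = -856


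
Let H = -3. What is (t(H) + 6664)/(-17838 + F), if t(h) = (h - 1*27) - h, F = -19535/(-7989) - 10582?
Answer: -53022993/227027845 ≈ -0.23355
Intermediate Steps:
F = -84520063/7989 (F = -19535*(-1/7989) - 10582 = 19535/7989 - 10582 = -84520063/7989 ≈ -10580.)
t(h) = -27 (t(h) = (h - 27) - h = (-27 + h) - h = -27)
(t(H) + 6664)/(-17838 + F) = (-27 + 6664)/(-17838 - 84520063/7989) = 6637/(-227027845/7989) = 6637*(-7989/227027845) = -53022993/227027845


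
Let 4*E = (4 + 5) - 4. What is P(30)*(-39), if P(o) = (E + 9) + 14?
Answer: -3783/4 ≈ -945.75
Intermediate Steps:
E = 5/4 (E = ((4 + 5) - 4)/4 = (9 - 4)/4 = (¼)*5 = 5/4 ≈ 1.2500)
P(o) = 97/4 (P(o) = (5/4 + 9) + 14 = 41/4 + 14 = 97/4)
P(30)*(-39) = (97/4)*(-39) = -3783/4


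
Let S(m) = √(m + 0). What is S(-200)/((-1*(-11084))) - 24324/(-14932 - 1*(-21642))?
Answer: -12162/3355 + 5*I*√2/5542 ≈ -3.625 + 0.0012759*I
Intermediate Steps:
S(m) = √m
S(-200)/((-1*(-11084))) - 24324/(-14932 - 1*(-21642)) = √(-200)/((-1*(-11084))) - 24324/(-14932 - 1*(-21642)) = (10*I*√2)/11084 - 24324/(-14932 + 21642) = (10*I*√2)*(1/11084) - 24324/6710 = 5*I*√2/5542 - 24324*1/6710 = 5*I*√2/5542 - 12162/3355 = -12162/3355 + 5*I*√2/5542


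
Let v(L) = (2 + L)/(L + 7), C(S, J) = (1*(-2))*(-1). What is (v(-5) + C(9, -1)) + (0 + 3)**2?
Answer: 19/2 ≈ 9.5000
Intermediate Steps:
C(S, J) = 2 (C(S, J) = -2*(-1) = 2)
v(L) = (2 + L)/(7 + L)
(v(-5) + C(9, -1)) + (0 + 3)**2 = ((2 - 5)/(7 - 5) + 2) + (0 + 3)**2 = (-3/2 + 2) + 3**2 = ((1/2)*(-3) + 2) + 9 = (-3/2 + 2) + 9 = 1/2 + 9 = 19/2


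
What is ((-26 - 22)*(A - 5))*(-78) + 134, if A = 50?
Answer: 168614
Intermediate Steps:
((-26 - 22)*(A - 5))*(-78) + 134 = ((-26 - 22)*(50 - 5))*(-78) + 134 = -48*45*(-78) + 134 = -2160*(-78) + 134 = 168480 + 134 = 168614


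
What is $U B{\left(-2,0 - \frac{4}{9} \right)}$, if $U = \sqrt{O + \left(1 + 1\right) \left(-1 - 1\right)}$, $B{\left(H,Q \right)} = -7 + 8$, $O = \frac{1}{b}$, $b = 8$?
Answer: $\frac{i \sqrt{62}}{4} \approx 1.9685 i$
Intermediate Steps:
$O = \frac{1}{8} \approx 0.125$
$B{\left(H,Q \right)} = 1$
$U = \frac{i \sqrt{62}}{4}$ ($U = \sqrt{\frac{1}{8} + \left(1 + 1\right) \left(-1 - 1\right)} = \sqrt{\frac{1}{8} + 2 \left(-2\right)} = \sqrt{\frac{1}{8} - 4} = \sqrt{- \frac{31}{8}} = \frac{i \sqrt{62}}{4} \approx 1.9685 i$)
$U B{\left(-2,0 - \frac{4}{9} \right)} = \frac{i \sqrt{62}}{4} \cdot 1 = \frac{i \sqrt{62}}{4}$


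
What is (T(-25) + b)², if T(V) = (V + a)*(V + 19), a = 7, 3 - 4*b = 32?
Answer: 162409/16 ≈ 10151.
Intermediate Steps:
b = -29/4 (b = ¾ - ¼*32 = ¾ - 8 = -29/4 ≈ -7.2500)
T(V) = (7 + V)*(19 + V) (T(V) = (V + 7)*(V + 19) = (7 + V)*(19 + V))
(T(-25) + b)² = ((133 + (-25)² + 26*(-25)) - 29/4)² = ((133 + 625 - 650) - 29/4)² = (108 - 29/4)² = (403/4)² = 162409/16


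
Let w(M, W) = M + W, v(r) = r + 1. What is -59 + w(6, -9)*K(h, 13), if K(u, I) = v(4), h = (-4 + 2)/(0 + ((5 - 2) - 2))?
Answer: -74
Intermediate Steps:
v(r) = 1 + r
h = -2 (h = -2/(0 + (3 - 2)) = -2/(0 + 1) = -2/1 = -2*1 = -2)
K(u, I) = 5 (K(u, I) = 1 + 4 = 5)
-59 + w(6, -9)*K(h, 13) = -59 + (6 - 9)*5 = -59 - 3*5 = -59 - 15 = -74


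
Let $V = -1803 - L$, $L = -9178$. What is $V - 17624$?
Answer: $-10249$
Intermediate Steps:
$V = 7375$ ($V = -1803 - -9178 = -1803 + 9178 = 7375$)
$V - 17624 = 7375 - 17624 = -10249$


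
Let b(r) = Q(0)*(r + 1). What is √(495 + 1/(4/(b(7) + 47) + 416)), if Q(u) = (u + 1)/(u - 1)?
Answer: √32589471243/8114 ≈ 22.249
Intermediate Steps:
Q(u) = (1 + u)/(-1 + u)
b(r) = -1 - r (b(r) = ((1 + 0)/(-1 + 0))*(r + 1) = (1/(-1))*(1 + r) = (-1*1)*(1 + r) = -(1 + r) = -1 - r)
√(495 + 1/(4/(b(7) + 47) + 416)) = √(495 + 1/(4/((-1 - 1*7) + 47) + 416)) = √(495 + 1/(4/((-1 - 7) + 47) + 416)) = √(495 + 1/(4/(-8 + 47) + 416)) = √(495 + 1/(4/39 + 416)) = √(495 + 1/(16228/39)) = √(495 + 39/16228) = √(8032899/16228) = √32589471243/8114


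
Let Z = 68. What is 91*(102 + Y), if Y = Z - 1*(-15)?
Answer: 16835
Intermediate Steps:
Y = 83 (Y = 68 - 1*(-15) = 68 + 15 = 83)
91*(102 + Y) = 91*(102 + 83) = 91*185 = 16835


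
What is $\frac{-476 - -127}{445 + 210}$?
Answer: $- \frac{349}{655} \approx -0.53282$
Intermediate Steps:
$\frac{-476 - -127}{445 + 210} = \frac{-476 + 127}{655} = \left(-349\right) \frac{1}{655} = - \frac{349}{655}$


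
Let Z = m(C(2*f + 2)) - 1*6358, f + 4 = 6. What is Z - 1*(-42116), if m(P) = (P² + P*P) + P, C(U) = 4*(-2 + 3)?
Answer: 35794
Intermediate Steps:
f = 2 (f = -4 + 6 = 2)
C(U) = 4 (C(U) = 4*1 = 4)
m(P) = P + 2*P² (m(P) = (P² + P²) + P = 2*P² + P = P + 2*P²)
Z = -6322 (Z = 4*(1 + 2*4) - 1*6358 = 4*(1 + 8) - 6358 = 4*9 - 6358 = 36 - 6358 = -6322)
Z - 1*(-42116) = -6322 - 1*(-42116) = -6322 + 42116 = 35794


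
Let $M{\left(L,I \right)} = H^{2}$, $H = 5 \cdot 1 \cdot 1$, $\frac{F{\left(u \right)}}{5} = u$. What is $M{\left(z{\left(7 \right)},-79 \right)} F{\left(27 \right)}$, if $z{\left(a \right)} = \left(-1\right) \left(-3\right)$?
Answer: $3375$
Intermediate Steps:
$F{\left(u \right)} = 5 u$
$z{\left(a \right)} = 3$
$H = 5$ ($H = 5 \cdot 1 = 5$)
$M{\left(L,I \right)} = 25$ ($M{\left(L,I \right)} = 5^{2} = 25$)
$M{\left(z{\left(7 \right)},-79 \right)} F{\left(27 \right)} = 25 \cdot 5 \cdot 27 = 25 \cdot 135 = 3375$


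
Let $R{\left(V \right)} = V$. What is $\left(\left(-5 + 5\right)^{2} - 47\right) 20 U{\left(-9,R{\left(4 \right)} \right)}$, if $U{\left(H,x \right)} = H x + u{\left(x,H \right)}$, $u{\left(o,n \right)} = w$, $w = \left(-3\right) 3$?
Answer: $42300$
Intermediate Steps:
$w = -9$
$u{\left(o,n \right)} = -9$
$U{\left(H,x \right)} = -9 + H x$ ($U{\left(H,x \right)} = H x - 9 = -9 + H x$)
$\left(\left(-5 + 5\right)^{2} - 47\right) 20 U{\left(-9,R{\left(4 \right)} \right)} = \left(\left(-5 + 5\right)^{2} - 47\right) 20 \left(-9 - 36\right) = \left(0^{2} - 47\right) 20 \left(-9 - 36\right) = \left(0 - 47\right) 20 \left(-45\right) = \left(-47\right) 20 \left(-45\right) = \left(-940\right) \left(-45\right) = 42300$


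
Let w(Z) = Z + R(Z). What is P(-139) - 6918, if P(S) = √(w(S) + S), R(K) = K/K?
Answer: -6918 + I*√277 ≈ -6918.0 + 16.643*I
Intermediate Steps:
R(K) = 1
w(Z) = 1 + Z (w(Z) = Z + 1 = 1 + Z)
P(S) = √(1 + 2*S) (P(S) = √((1 + S) + S) = √(1 + 2*S))
P(-139) - 6918 = √(1 + 2*(-139)) - 6918 = √(1 - 278) - 6918 = √(-277) - 6918 = I*√277 - 6918 = -6918 + I*√277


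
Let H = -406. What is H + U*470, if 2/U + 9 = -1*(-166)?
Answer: -62802/157 ≈ -400.01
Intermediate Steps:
U = 2/157 (U = 2/(-9 - 1*(-166)) = 2/(-9 + 166) = 2/157 ≈ 0.012739)
H + U*470 = -406 + (2/157)*470 = -406 + 940/157 = -62802/157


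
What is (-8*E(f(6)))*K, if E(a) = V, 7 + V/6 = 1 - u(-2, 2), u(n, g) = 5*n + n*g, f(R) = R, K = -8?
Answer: 3072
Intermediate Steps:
u(n, g) = 5*n + g*n
V = 48 (V = -42 + 6*(1 - (-2)*(5 + 2)) = -42 + 6*(1 - (-2)*7) = -42 + 6*(1 - 1*(-14)) = -42 + 6*(1 + 14) = -42 + 6*15 = -42 + 90 = 48)
E(a) = 48
(-8*E(f(6)))*K = -8*48*(-8) = -384*(-8) = 3072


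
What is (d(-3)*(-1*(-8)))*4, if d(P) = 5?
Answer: 160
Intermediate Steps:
(d(-3)*(-1*(-8)))*4 = (5*(-1*(-8)))*4 = (5*8)*4 = 40*4 = 160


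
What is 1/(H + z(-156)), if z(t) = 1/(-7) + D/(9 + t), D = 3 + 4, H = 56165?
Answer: 21/1179461 ≈ 1.7805e-5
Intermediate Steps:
D = 7
z(t) = -1/7 + 7/(9 + t) (z(t) = 1/(-7) + 7/(9 + t) = -1/7 + 7/(9 + t))
1/(H + z(-156)) = 1/(56165 + (40 - 1*(-156))/(7*(9 - 156))) = 1/(56165 + (1/7)*(40 + 156)/(-147)) = 1/(56165 + (1/7)*(-1/147)*196) = 1/(56165 - 4/21) = 1/(1179461/21) = 21/1179461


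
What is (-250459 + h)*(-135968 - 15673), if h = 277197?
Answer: -4054577058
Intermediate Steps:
(-250459 + h)*(-135968 - 15673) = (-250459 + 277197)*(-135968 - 15673) = 26738*(-151641) = -4054577058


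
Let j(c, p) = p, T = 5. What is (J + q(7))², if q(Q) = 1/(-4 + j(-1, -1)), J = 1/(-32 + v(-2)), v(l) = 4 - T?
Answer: 1444/27225 ≈ 0.053039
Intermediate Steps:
v(l) = -1 (v(l) = 4 - 1*5 = 4 - 5 = -1)
J = -1/33 (J = 1/(-32 - 1) = 1/(-33) = -1/33 ≈ -0.030303)
q(Q) = -⅕ (q(Q) = 1/(-4 - 1) = 1/(-5) = -⅕)
(J + q(7))² = (-1/33 - ⅕)² = (-38/165)² = 1444/27225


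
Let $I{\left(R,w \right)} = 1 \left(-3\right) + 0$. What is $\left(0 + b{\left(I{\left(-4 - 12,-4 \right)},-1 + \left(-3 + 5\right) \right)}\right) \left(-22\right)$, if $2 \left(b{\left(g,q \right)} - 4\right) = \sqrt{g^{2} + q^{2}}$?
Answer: $-88 - 11 \sqrt{10} \approx -122.79$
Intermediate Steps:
$I{\left(R,w \right)} = -3$ ($I{\left(R,w \right)} = -3 + 0 = -3$)
$b{\left(g,q \right)} = 4 + \frac{\sqrt{g^{2} + q^{2}}}{2}$
$\left(0 + b{\left(I{\left(-4 - 12,-4 \right)},-1 + \left(-3 + 5\right) \right)}\right) \left(-22\right) = \left(0 + \left(4 + \frac{\sqrt{\left(-3\right)^{2} + \left(-1 + \left(-3 + 5\right)\right)^{2}}}{2}\right)\right) \left(-22\right) = \left(0 + \left(4 + \frac{\sqrt{9 + \left(-1 + 2\right)^{2}}}{2}\right)\right) \left(-22\right) = \left(0 + \left(4 + \frac{\sqrt{9 + 1^{2}}}{2}\right)\right) \left(-22\right) = \left(0 + \left(4 + \frac{\sqrt{9 + 1}}{2}\right)\right) \left(-22\right) = \left(0 + \left(4 + \frac{\sqrt{10}}{2}\right)\right) \left(-22\right) = \left(4 + \frac{\sqrt{10}}{2}\right) \left(-22\right) = -88 - 11 \sqrt{10}$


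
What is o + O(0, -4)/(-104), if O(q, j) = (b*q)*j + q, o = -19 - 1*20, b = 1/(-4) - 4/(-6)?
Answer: -39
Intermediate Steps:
b = 5/12 (b = 1*(-1/4) - 4*(-1/6) = -1/4 + 2/3 = 5/12 ≈ 0.41667)
o = -39 (o = -19 - 20 = -39)
O(q, j) = q + 5*j*q/12 (O(q, j) = (5*q/12)*j + q = 5*j*q/12 + q = q + 5*j*q/12)
o + O(0, -4)/(-104) = -39 + ((1/12)*0*(12 + 5*(-4)))/(-104) = -39 - 0*(12 - 20)/1248 = -39 - 0*(-8)/1248 = -39 - 1/104*0 = -39 + 0 = -39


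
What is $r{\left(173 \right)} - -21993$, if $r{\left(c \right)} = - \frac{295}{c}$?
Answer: $\frac{3804494}{173} \approx 21991.0$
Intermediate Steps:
$r{\left(173 \right)} - -21993 = - \frac{295}{173} - -21993 = \left(-295\right) \frac{1}{173} + 21993 = - \frac{295}{173} + 21993 = \frac{3804494}{173}$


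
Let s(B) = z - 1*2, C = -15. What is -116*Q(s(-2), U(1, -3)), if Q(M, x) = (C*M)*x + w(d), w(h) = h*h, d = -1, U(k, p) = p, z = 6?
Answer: -20996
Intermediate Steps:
s(B) = 4 (s(B) = 6 - 1*2 = 6 - 2 = 4)
w(h) = h²
Q(M, x) = 1 - 15*M*x (Q(M, x) = (-15*M)*x + (-1)² = -15*M*x + 1 = 1 - 15*M*x)
-116*Q(s(-2), U(1, -3)) = -116*(1 - 15*4*(-3)) = -116*(1 + 180) = -116*181 = -20996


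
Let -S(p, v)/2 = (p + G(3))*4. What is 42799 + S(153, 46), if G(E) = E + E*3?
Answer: 41479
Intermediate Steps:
G(E) = 4*E (G(E) = E + 3*E = 4*E)
S(p, v) = -96 - 8*p (S(p, v) = -2*(p + 4*3)*4 = -2*(p + 12)*4 = -2*(12 + p)*4 = -2*(48 + 4*p) = -96 - 8*p)
42799 + S(153, 46) = 42799 + (-96 - 8*153) = 42799 + (-96 - 1224) = 42799 - 1320 = 41479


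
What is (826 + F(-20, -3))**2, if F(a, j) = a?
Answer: 649636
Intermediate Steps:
(826 + F(-20, -3))**2 = (826 - 20)**2 = 806**2 = 649636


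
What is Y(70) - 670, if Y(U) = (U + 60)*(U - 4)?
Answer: 7910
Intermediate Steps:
Y(U) = (-4 + U)*(60 + U) (Y(U) = (60 + U)*(-4 + U) = (-4 + U)*(60 + U))
Y(70) - 670 = (-240 + 70² + 56*70) - 670 = (-240 + 4900 + 3920) - 670 = 8580 - 670 = 7910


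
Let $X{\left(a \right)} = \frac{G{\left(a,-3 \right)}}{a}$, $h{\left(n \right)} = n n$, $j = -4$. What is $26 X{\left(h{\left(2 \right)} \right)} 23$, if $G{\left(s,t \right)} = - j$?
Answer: $598$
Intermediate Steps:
$h{\left(n \right)} = n^{2}$
$G{\left(s,t \right)} = 4$ ($G{\left(s,t \right)} = \left(-1\right) \left(-4\right) = 4$)
$X{\left(a \right)} = \frac{4}{a}$
$26 X{\left(h{\left(2 \right)} \right)} 23 = 26 \frac{4}{2^{2}} \cdot 23 = 26 \cdot \frac{4}{4} \cdot 23 = 26 \cdot 4 \cdot \frac{1}{4} \cdot 23 = 26 \cdot 1 \cdot 23 = 26 \cdot 23 = 598$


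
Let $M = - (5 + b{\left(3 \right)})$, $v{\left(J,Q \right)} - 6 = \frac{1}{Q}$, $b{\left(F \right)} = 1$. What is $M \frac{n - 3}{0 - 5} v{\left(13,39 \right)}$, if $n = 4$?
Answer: $\frac{94}{13} \approx 7.2308$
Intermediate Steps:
$v{\left(J,Q \right)} = 6 + \frac{1}{Q}$
$M = -6$ ($M = - (5 + 1) = \left(-1\right) 6 = -6$)
$M \frac{n - 3}{0 - 5} v{\left(13,39 \right)} = - 6 \frac{4 - 3}{0 - 5} \left(6 + \frac{1}{39}\right) = - 6 \cdot 1 \frac{1}{-5} \left(6 + \frac{1}{39}\right) = - 6 \cdot 1 \left(- \frac{1}{5}\right) \frac{235}{39} = \left(-6\right) \left(- \frac{1}{5}\right) \frac{235}{39} = \frac{6}{5} \cdot \frac{235}{39} = \frac{94}{13}$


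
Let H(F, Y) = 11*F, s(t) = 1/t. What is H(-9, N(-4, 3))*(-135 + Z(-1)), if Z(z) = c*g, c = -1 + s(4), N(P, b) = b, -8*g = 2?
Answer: 213543/16 ≈ 13346.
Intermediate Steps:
g = -¼ (g = -⅛*2 = -¼ ≈ -0.25000)
s(t) = 1/t
c = -¾ (c = -1 + 1/4 = -1 + ¼ = -¾ ≈ -0.75000)
Z(z) = 3/16 (Z(z) = -¾*(-¼) = 3/16)
H(-9, N(-4, 3))*(-135 + Z(-1)) = (11*(-9))*(-135 + 3/16) = -99*(-2157/16) = 213543/16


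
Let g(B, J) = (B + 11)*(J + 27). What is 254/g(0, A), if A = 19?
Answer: 127/253 ≈ 0.50198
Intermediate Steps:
g(B, J) = (11 + B)*(27 + J)
254/g(0, A) = 254/(297 + 11*19 + 27*0 + 0*19) = 254/(297 + 209 + 0 + 0) = 254/506 = 254*(1/506) = 127/253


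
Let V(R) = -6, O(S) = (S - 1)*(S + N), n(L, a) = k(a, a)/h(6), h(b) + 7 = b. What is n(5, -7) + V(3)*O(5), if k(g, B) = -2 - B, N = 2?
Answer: -173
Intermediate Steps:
h(b) = -7 + b
n(L, a) = 2 + a (n(L, a) = (-2 - a)/(-7 + 6) = (-2 - a)/(-1) = (-2 - a)*(-1) = 2 + a)
O(S) = (-1 + S)*(2 + S) (O(S) = (S - 1)*(S + 2) = (-1 + S)*(2 + S))
n(5, -7) + V(3)*O(5) = (2 - 7) - 6*(-2 + 5 + 5²) = -5 - 6*(-2 + 5 + 25) = -5 - 6*28 = -5 - 168 = -173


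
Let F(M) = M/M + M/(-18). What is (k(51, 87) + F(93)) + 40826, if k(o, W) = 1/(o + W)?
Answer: 2816707/69 ≈ 40822.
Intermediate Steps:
k(o, W) = 1/(W + o)
F(M) = 1 - M/18 (F(M) = 1 + M*(-1/18) = 1 - M/18)
(k(51, 87) + F(93)) + 40826 = (1/(87 + 51) + (1 - 1/18*93)) + 40826 = (1/138 + (1 - 31/6)) + 40826 = (1/138 - 25/6) + 40826 = -287/69 + 40826 = 2816707/69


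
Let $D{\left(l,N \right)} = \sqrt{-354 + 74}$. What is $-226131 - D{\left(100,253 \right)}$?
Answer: $-226131 - 2 i \sqrt{70} \approx -2.2613 \cdot 10^{5} - 16.733 i$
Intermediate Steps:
$D{\left(l,N \right)} = 2 i \sqrt{70}$ ($D{\left(l,N \right)} = \sqrt{-280} = 2 i \sqrt{70}$)
$-226131 - D{\left(100,253 \right)} = -226131 - 2 i \sqrt{70}$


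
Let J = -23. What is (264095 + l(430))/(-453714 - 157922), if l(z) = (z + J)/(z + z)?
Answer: -227122107/526006960 ≈ -0.43179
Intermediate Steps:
l(z) = (-23 + z)/(2*z) (l(z) = (z - 23)/(z + z) = (-23 + z)/((2*z)) = (-23 + z)*(1/(2*z)) = (-23 + z)/(2*z))
(264095 + l(430))/(-453714 - 157922) = (264095 + (½)*(-23 + 430)/430)/(-453714 - 157922) = (264095 + (½)*(1/430)*407)/(-611636) = (264095 + 407/860)*(-1/611636) = (227122107/860)*(-1/611636) = -227122107/526006960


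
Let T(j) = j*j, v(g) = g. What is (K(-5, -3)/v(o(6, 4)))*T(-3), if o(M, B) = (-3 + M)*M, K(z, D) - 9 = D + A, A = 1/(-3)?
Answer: 17/6 ≈ 2.8333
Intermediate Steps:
A = -⅓ ≈ -0.33333
K(z, D) = 26/3 + D (K(z, D) = 9 + (D - ⅓) = 9 + (-⅓ + D) = 26/3 + D)
o(M, B) = M*(-3 + M)
T(j) = j²
(K(-5, -3)/v(o(6, 4)))*T(-3) = ((26/3 - 3)/((6*(-3 + 6))))*(-3)² = ((17/3)/(6*3))*9 = ((17/3)/18)*9 = ((1/18)*(17/3))*9 = (17/54)*9 = 17/6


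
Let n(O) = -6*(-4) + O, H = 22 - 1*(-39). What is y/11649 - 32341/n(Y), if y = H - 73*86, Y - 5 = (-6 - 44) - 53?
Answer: 376280251/862026 ≈ 436.51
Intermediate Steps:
H = 61 (H = 22 + 39 = 61)
Y = -98 (Y = 5 + ((-6 - 44) - 53) = 5 + (-50 - 53) = 5 - 103 = -98)
y = -6217 (y = 61 - 73*86 = 61 - 6278 = -6217)
n(O) = 24 + O
y/11649 - 32341/n(Y) = -6217/11649 - 32341/(24 - 98) = -6217*1/11649 - 32341/(-74) = -6217/11649 - 32341*(-1/74) = -6217/11649 + 32341/74 = 376280251/862026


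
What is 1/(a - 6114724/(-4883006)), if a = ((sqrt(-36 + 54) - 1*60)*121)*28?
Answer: -7868388235532821/1591478628293914520314 - 17882810697027*sqrt(2)/72339937649723387287 ≈ -5.2937e-6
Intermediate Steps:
a = -203280 + 10164*sqrt(2) (a = ((sqrt(18) - 60)*121)*28 = ((3*sqrt(2) - 60)*121)*28 = ((-60 + 3*sqrt(2))*121)*28 = (-7260 + 363*sqrt(2))*28 = -203280 + 10164*sqrt(2) ≈ -1.8891e+5)
1/(a - 6114724/(-4883006)) = 1/((-203280 + 10164*sqrt(2)) - 6114724/(-4883006)) = 1/((-203280 + 10164*sqrt(2)) - 6114724*(-1/4883006)) = 1/((-203280 + 10164*sqrt(2)) + 3057362/2441503) = 1/(-496305672478/2441503 + 10164*sqrt(2))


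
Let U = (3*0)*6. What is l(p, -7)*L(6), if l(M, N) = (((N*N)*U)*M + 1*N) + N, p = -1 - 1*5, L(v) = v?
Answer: -84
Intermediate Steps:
U = 0 (U = 0*6 = 0)
p = -6 (p = -1 - 5 = -6)
l(M, N) = 2*N (l(M, N) = (((N*N)*0)*M + 1*N) + N = ((N**2*0)*M + N) + N = (0*M + N) + N = (0 + N) + N = N + N = 2*N)
l(p, -7)*L(6) = (2*(-7))*6 = -14*6 = -84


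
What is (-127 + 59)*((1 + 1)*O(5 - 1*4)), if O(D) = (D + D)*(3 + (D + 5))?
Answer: -2448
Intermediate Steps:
O(D) = 2*D*(8 + D) (O(D) = (2*D)*(3 + (5 + D)) = (2*D)*(8 + D) = 2*D*(8 + D))
(-127 + 59)*((1 + 1)*O(5 - 1*4)) = (-127 + 59)*((1 + 1)*(2*(5 - 1*4)*(8 + (5 - 1*4)))) = -136*2*(5 - 4)*(8 + (5 - 4)) = -136*2*1*(8 + 1) = -136*2*1*9 = -136*18 = -68*36 = -2448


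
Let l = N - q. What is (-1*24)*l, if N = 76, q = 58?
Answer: -432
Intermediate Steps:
l = 18 (l = 76 - 1*58 = 76 - 58 = 18)
(-1*24)*l = -1*24*18 = -24*18 = -432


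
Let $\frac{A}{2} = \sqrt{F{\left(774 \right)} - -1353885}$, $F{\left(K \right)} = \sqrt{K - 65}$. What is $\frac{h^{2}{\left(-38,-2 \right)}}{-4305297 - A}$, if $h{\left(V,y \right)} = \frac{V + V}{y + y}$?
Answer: $- \frac{361}{4305297 + 2 \sqrt{1353885 + \sqrt{709}}} \approx -8.3805 \cdot 10^{-5}$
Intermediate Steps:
$F{\left(K \right)} = \sqrt{-65 + K}$
$A = 2 \sqrt{1353885 + \sqrt{709}}$ ($A = 2 \sqrt{\sqrt{-65 + 774} - -1353885} = 2 \sqrt{\sqrt{709} + 1353885} = 2 \sqrt{1353885 + \sqrt{709}} \approx 2327.2$)
$h{\left(V,y \right)} = \frac{V}{y}$ ($h{\left(V,y \right)} = \frac{2 V}{2 y} = 2 V \frac{1}{2 y} = \frac{V}{y}$)
$\frac{h^{2}{\left(-38,-2 \right)}}{-4305297 - A} = \frac{\left(- \frac{38}{-2}\right)^{2}}{-4305297 - 2 \sqrt{1353885 + \sqrt{709}}} = \frac{\left(\left(-38\right) \left(- \frac{1}{2}\right)\right)^{2}}{-4305297 - 2 \sqrt{1353885 + \sqrt{709}}} = \frac{19^{2}}{-4305297 - 2 \sqrt{1353885 + \sqrt{709}}} = \frac{361}{-4305297 - 2 \sqrt{1353885 + \sqrt{709}}}$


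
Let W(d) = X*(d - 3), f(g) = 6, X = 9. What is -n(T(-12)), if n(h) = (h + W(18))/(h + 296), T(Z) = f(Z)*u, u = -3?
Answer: -117/278 ≈ -0.42086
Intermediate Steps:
W(d) = -27 + 9*d (W(d) = 9*(d - 3) = 9*(-3 + d) = -27 + 9*d)
T(Z) = -18 (T(Z) = 6*(-3) = -18)
n(h) = (135 + h)/(296 + h) (n(h) = (h + (-27 + 9*18))/(h + 296) = (h + (-27 + 162))/(296 + h) = (h + 135)/(296 + h) = (135 + h)/(296 + h))
-n(T(-12)) = -(135 - 18)/(296 - 18) = -117/278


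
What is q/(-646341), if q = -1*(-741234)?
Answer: -247078/215447 ≈ -1.1468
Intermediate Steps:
q = 741234
q/(-646341) = 741234/(-646341) = 741234*(-1/646341) = -247078/215447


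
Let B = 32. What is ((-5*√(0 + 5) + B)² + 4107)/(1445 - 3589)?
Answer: -657/268 + 10*√5/67 ≈ -2.1178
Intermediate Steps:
((-5*√(0 + 5) + B)² + 4107)/(1445 - 3589) = ((-5*√(0 + 5) + 32)² + 4107)/(1445 - 3589) = ((-5*√5 + 32)² + 4107)/(-2144) = ((32 - 5*√5)² + 4107)*(-1/2144) = (4107 + (32 - 5*√5)²)*(-1/2144) = -4107/2144 - (32 - 5*√5)²/2144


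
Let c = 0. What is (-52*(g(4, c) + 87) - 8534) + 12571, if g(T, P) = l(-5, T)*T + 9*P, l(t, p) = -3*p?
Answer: 2009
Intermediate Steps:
g(T, P) = -3*T**2 + 9*P (g(T, P) = (-3*T)*T + 9*P = -3*T**2 + 9*P)
(-52*(g(4, c) + 87) - 8534) + 12571 = (-52*((-3*4**2 + 9*0) + 87) - 8534) + 12571 = (-52*((-3*16 + 0) + 87) - 8534) + 12571 = (-52*((-48 + 0) + 87) - 8534) + 12571 = (-52*(-48 + 87) - 8534) + 12571 = (-52*39 - 8534) + 12571 = (-2028 - 8534) + 12571 = -10562 + 12571 = 2009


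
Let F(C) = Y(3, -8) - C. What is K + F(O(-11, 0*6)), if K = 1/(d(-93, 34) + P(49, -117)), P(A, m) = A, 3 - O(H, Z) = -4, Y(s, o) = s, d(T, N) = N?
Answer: -331/83 ≈ -3.9880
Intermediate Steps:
O(H, Z) = 7 (O(H, Z) = 3 - 1*(-4) = 3 + 4 = 7)
F(C) = 3 - C
K = 1/83 (K = 1/(34 + 49) = 1/83 ≈ 0.012048)
K + F(O(-11, 0*6)) = 1/83 + (3 - 1*7) = 1/83 + (3 - 7) = 1/83 - 4 = -331/83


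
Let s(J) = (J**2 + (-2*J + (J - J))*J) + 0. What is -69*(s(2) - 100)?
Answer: 7176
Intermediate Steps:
s(J) = -J**2 (s(J) = (J**2 + (-2*J + 0)*J) + 0 = (J**2 + (-2*J)*J) + 0 = (J**2 - 2*J**2) + 0 = -J**2 + 0 = -J**2)
-69*(s(2) - 100) = -69*(-1*2**2 - 100) = -69*(-1*4 - 100) = -69*(-4 - 100) = -69*(-104) = 7176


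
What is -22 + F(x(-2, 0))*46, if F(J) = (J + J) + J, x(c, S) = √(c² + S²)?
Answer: 254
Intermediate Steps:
x(c, S) = √(S² + c²)
F(J) = 3*J (F(J) = 2*J + J = 3*J)
-22 + F(x(-2, 0))*46 = -22 + (3*√(0² + (-2)²))*46 = -22 + (3*√(0 + 4))*46 = -22 + (3*√4)*46 = -22 + (3*2)*46 = -22 + 6*46 = -22 + 276 = 254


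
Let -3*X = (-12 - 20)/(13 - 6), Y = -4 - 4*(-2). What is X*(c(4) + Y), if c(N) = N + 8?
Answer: 512/21 ≈ 24.381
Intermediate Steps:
c(N) = 8 + N
Y = 4 (Y = -4 + 8 = 4)
X = 32/21 (X = -(-12 - 20)/(3*(13 - 6)) = -(-32)/(3*7) = -1/3*(-32/7) = 32/21 ≈ 1.5238)
X*(c(4) + Y) = 32*((8 + 4) + 4)/21 = 32*(12 + 4)/21 = (32/21)*16 = 512/21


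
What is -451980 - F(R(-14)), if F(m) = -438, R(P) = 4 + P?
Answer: -451542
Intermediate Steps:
-451980 - F(R(-14)) = -451980 - 1*(-438) = -451980 + 438 = -451542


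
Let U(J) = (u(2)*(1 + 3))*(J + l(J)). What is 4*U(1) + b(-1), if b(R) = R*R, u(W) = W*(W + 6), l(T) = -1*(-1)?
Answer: 513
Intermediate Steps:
l(T) = 1
u(W) = W*(6 + W)
b(R) = R**2
U(J) = 64 + 64*J (U(J) = ((2*(6 + 2))*(1 + 3))*(J + 1) = ((2*8)*4)*(1 + J) = (16*4)*(1 + J) = 64*(1 + J) = 64 + 64*J)
4*U(1) + b(-1) = 4*(64 + 64*1) + (-1)**2 = 4*(64 + 64) + 1 = 4*128 + 1 = 512 + 1 = 513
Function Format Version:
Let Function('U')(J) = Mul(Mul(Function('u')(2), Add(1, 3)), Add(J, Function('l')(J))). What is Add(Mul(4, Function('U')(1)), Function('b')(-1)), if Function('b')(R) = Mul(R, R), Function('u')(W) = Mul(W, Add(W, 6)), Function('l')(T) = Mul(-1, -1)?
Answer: 513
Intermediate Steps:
Function('l')(T) = 1
Function('u')(W) = Mul(W, Add(6, W))
Function('b')(R) = Pow(R, 2)
Function('U')(J) = Add(64, Mul(64, J)) (Function('U')(J) = Mul(Mul(Mul(2, Add(6, 2)), Add(1, 3)), Add(J, 1)) = Mul(Mul(Mul(2, 8), 4), Add(1, J)) = Mul(Mul(16, 4), Add(1, J)) = Mul(64, Add(1, J)) = Add(64, Mul(64, J)))
Add(Mul(4, Function('U')(1)), Function('b')(-1)) = Add(Mul(4, Add(64, Mul(64, 1))), Pow(-1, 2)) = Add(Mul(4, Add(64, 64)), 1) = Add(Mul(4, 128), 1) = Add(512, 1) = 513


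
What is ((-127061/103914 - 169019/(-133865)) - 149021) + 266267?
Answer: 1630944894901661/13910447610 ≈ 1.1725e+5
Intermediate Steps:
((-127061/103914 - 169019/(-133865)) - 149021) + 266267 = ((-127061*1/103914 - 169019*(-1/133865)) - 149021) + 266267 = ((-127061/103914 + 169019/133865) - 149021) + 266267 = (554419601/13910447610 - 149021) + 266267 = -2072948258870209/13910447610 + 266267 = 1630944894901661/13910447610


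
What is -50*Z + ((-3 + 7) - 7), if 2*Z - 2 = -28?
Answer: 647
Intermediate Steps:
Z = -13 (Z = 1 + (1/2)*(-28) = 1 - 14 = -13)
-50*Z + ((-3 + 7) - 7) = -50*(-13) + ((-3 + 7) - 7) = 650 + (4 - 7) = 650 - 3 = 647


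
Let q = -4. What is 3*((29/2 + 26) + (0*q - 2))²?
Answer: 17787/4 ≈ 4446.8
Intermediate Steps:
3*((29/2 + 26) + (0*q - 2))² = 3*((29/2 + 26) + (0*(-4) - 2))² = 3*((29*(½) + 26) + (0 - 2))² = 3*((29/2 + 26) - 2)² = 3*(81/2 - 2)² = 3*(77/2)² = 3*(5929/4) = 17787/4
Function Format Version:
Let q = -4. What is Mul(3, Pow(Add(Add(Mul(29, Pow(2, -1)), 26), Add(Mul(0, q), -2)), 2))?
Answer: Rational(17787, 4) ≈ 4446.8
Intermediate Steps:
Mul(3, Pow(Add(Add(Mul(29, Pow(2, -1)), 26), Add(Mul(0, q), -2)), 2)) = Mul(3, Pow(Add(Add(Mul(29, Pow(2, -1)), 26), Add(Mul(0, -4), -2)), 2)) = Mul(3, Pow(Add(Add(Mul(29, Rational(1, 2)), 26), Add(0, -2)), 2)) = Mul(3, Pow(Add(Add(Rational(29, 2), 26), -2), 2)) = Mul(3, Pow(Add(Rational(81, 2), -2), 2)) = Mul(3, Pow(Rational(77, 2), 2)) = Mul(3, Rational(5929, 4)) = Rational(17787, 4)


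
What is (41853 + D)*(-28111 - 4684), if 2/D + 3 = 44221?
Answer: -30346131038510/22109 ≈ -1.3726e+9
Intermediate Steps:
D = 1/22109 (D = 2/(-3 + 44221) = 2/44218 = 2*(1/44218) = 1/22109 ≈ 4.5230e-5)
(41853 + D)*(-28111 - 4684) = (41853 + 1/22109)*(-28111 - 4684) = (925327978/22109)*(-32795) = -30346131038510/22109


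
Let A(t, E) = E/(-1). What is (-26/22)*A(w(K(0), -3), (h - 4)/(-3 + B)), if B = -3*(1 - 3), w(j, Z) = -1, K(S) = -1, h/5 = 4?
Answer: 208/33 ≈ 6.3030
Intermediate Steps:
h = 20 (h = 5*4 = 20)
B = 6 (B = -3*(-2) = 6)
A(t, E) = -E (A(t, E) = E*(-1) = -E)
(-26/22)*A(w(K(0), -3), (h - 4)/(-3 + B)) = (-26/22)*(-(20 - 4)/(-3 + 6)) = (-26*1/22)*(-16/3) = -(-13)*16*(1/3)/11 = -(-13)*16/(11*3) = -13/11*(-16/3) = 208/33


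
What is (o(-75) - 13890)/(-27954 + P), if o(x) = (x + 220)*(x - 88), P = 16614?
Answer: 7505/2268 ≈ 3.3091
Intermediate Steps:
o(x) = (-88 + x)*(220 + x) (o(x) = (220 + x)*(-88 + x) = (-88 + x)*(220 + x))
(o(-75) - 13890)/(-27954 + P) = ((-19360 + (-75)² + 132*(-75)) - 13890)/(-27954 + 16614) = ((-19360 + 5625 - 9900) - 13890)/(-11340) = (-23635 - 13890)*(-1/11340) = -37525*(-1/11340) = 7505/2268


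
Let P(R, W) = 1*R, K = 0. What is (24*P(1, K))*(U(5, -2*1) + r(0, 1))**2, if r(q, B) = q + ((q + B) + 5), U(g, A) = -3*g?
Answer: 1944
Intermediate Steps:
r(q, B) = 5 + B + 2*q (r(q, B) = q + ((B + q) + 5) = q + (5 + B + q) = 5 + B + 2*q)
P(R, W) = R
(24*P(1, K))*(U(5, -2*1) + r(0, 1))**2 = (24*1)*(-3*5 + (5 + 1 + 2*0))**2 = 24*(-15 + (5 + 1 + 0))**2 = 24*(-15 + 6)**2 = 24*(-9)**2 = 24*81 = 1944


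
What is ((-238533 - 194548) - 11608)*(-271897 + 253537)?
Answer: 8164490040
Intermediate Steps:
((-238533 - 194548) - 11608)*(-271897 + 253537) = (-433081 - 11608)*(-18360) = -444689*(-18360) = 8164490040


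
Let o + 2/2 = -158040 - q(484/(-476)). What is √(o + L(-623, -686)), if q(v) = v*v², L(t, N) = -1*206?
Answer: 2*I*√7933420145182/14161 ≈ 397.8*I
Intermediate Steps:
L(t, N) = -206
q(v) = v³
o = -266322441958/1685159 (o = -1 + (-158040 - (484/(-476))³) = -1 + (-158040 - (484*(-1/476))³) = -1 + (-158040 - (-121/119)³) = -1 + (-158040 - 1*(-1771561/1685159)) = -1 + (-158040 + 1771561/1685159) = -1 - 266320756799/1685159 = -266322441958/1685159 ≈ -1.5804e+5)
√(o + L(-623, -686)) = √(-266322441958/1685159 - 206) = √(-266669584712/1685159) = 2*I*√7933420145182/14161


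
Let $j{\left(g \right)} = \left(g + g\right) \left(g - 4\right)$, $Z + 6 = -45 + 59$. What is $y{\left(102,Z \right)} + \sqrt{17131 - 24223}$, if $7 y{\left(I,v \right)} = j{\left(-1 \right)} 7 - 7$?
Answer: $9 + 6 i \sqrt{197} \approx 9.0 + 84.214 i$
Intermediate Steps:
$Z = 8$ ($Z = -6 + \left(-45 + 59\right) = -6 + 14 = 8$)
$j{\left(g \right)} = 2 g \left(-4 + g\right)$
$y{\left(I,v \right)} = 9$ ($y{\left(I,v \right)} = \frac{2 \left(-1\right) \left(-4 - 1\right) 7 - 7}{7} = \frac{2 \left(-1\right) \left(-5\right) 7 - 7}{7} = \frac{10 \cdot 7 - 7}{7} = \frac{70 - 7}{7} = \frac{1}{7} \cdot 63 = 9$)
$y{\left(102,Z \right)} + \sqrt{17131 - 24223} = 9 + \sqrt{17131 - 24223} = 9 + \sqrt{-7092} = 9 + 6 i \sqrt{197}$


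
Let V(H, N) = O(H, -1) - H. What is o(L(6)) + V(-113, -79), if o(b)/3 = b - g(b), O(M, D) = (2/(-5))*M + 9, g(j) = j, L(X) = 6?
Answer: 836/5 ≈ 167.20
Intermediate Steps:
O(M, D) = 9 - 2*M/5 (O(M, D) = (2*(-⅕))*M + 9 = -2*M/5 + 9 = 9 - 2*M/5)
o(b) = 0 (o(b) = 3*(b - b) = 3*0 = 0)
V(H, N) = 9 - 7*H/5 (V(H, N) = (9 - 2*H/5) - H = 9 - 7*H/5)
o(L(6)) + V(-113, -79) = 0 + (9 - 7/5*(-113)) = 0 + (9 + 791/5) = 0 + 836/5 = 836/5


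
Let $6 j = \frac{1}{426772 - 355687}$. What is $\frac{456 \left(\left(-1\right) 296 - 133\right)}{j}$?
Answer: $-83435592240$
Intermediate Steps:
$j = \frac{1}{426510}$ ($j = \frac{1}{6 \left(426772 - 355687\right)} = \frac{1}{6 \cdot 71085} = \frac{1}{6} \cdot \frac{1}{71085} = \frac{1}{426510} \approx 2.3446 \cdot 10^{-6}$)
$\frac{456 \left(\left(-1\right) 296 - 133\right)}{j} = 456 \left(\left(-1\right) 296 - 133\right) \frac{1}{\frac{1}{426510}} = 456 \left(-296 - 133\right) 426510 = 456 \left(-429\right) 426510 = \left(-195624\right) 426510 = -83435592240$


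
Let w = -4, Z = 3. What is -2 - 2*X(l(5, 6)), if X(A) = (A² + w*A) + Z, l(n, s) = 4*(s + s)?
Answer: -4232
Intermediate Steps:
l(n, s) = 8*s (l(n, s) = 4*(2*s) = 8*s)
X(A) = 3 + A² - 4*A (X(A) = (A² - 4*A) + 3 = 3 + A² - 4*A)
-2 - 2*X(l(5, 6)) = -2 - 2*(3 + (8*6)² - 32*6) = -2 - 2*(3 + 48² - 4*48) = -2 - 2*(3 + 2304 - 192) = -2 - 2*2115 = -2 - 4230 = -4232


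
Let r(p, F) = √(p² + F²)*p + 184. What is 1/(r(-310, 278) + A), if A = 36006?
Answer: -3619/1535248630 - 31*√43346/767624315 ≈ -1.0765e-5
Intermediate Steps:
r(p, F) = 184 + p*√(F² + p²) (r(p, F) = √(F² + p²)*p + 184 = p*√(F² + p²) + 184 = 184 + p*√(F² + p²))
1/(r(-310, 278) + A) = 1/((184 - 310*√(278² + (-310)²)) + 36006) = 1/((184 - 310*√(77284 + 96100)) + 36006) = 1/((184 - 620*√43346) + 36006) = 1/(36190 - 620*√43346)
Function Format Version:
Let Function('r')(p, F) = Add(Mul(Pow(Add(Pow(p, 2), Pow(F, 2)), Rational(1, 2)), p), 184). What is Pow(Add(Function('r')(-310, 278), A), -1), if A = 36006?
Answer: Add(Rational(-3619, 1535248630), Mul(Rational(-31, 767624315), Pow(43346, Rational(1, 2)))) ≈ -1.0765e-5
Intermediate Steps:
Function('r')(p, F) = Add(184, Mul(p, Pow(Add(Pow(F, 2), Pow(p, 2)), Rational(1, 2)))) (Function('r')(p, F) = Add(Mul(Pow(Add(Pow(F, 2), Pow(p, 2)), Rational(1, 2)), p), 184) = Add(Mul(p, Pow(Add(Pow(F, 2), Pow(p, 2)), Rational(1, 2))), 184) = Add(184, Mul(p, Pow(Add(Pow(F, 2), Pow(p, 2)), Rational(1, 2)))))
Pow(Add(Function('r')(-310, 278), A), -1) = Pow(Add(Add(184, Mul(-310, Pow(Add(Pow(278, 2), Pow(-310, 2)), Rational(1, 2)))), 36006), -1) = Pow(Add(Add(184, Mul(-310, Pow(Add(77284, 96100), Rational(1, 2)))), 36006), -1) = Pow(Add(Add(184, Mul(-310, Pow(173384, Rational(1, 2)))), 36006), -1) = Pow(Add(Add(184, Mul(-310, Mul(2, Pow(43346, Rational(1, 2))))), 36006), -1) = Pow(Add(Add(184, Mul(-620, Pow(43346, Rational(1, 2)))), 36006), -1) = Pow(Add(36190, Mul(-620, Pow(43346, Rational(1, 2)))), -1)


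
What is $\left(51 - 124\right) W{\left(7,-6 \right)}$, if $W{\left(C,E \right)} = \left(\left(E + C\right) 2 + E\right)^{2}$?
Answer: $-1168$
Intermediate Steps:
$W{\left(C,E \right)} = \left(2 C + 3 E\right)^{2}$ ($W{\left(C,E \right)} = \left(\left(C + E\right) 2 + E\right)^{2} = \left(\left(2 C + 2 E\right) + E\right)^{2} = \left(2 C + 3 E\right)^{2}$)
$\left(51 - 124\right) W{\left(7,-6 \right)} = \left(51 - 124\right) \left(2 \cdot 7 + 3 \left(-6\right)\right)^{2} = - 73 \left(14 - 18\right)^{2} = - 73 \left(-4\right)^{2} = \left(-73\right) 16 = -1168$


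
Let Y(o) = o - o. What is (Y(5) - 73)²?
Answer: 5329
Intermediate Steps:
Y(o) = 0
(Y(5) - 73)² = (0 - 73)² = (-73)² = 5329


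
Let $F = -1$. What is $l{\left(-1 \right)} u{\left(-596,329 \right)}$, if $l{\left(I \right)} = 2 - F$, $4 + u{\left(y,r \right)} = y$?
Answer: $-1800$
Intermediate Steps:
$u{\left(y,r \right)} = -4 + y$
$l{\left(I \right)} = 3$ ($l{\left(I \right)} = 2 - -1 = 2 + 1 = 3$)
$l{\left(-1 \right)} u{\left(-596,329 \right)} = 3 \left(-4 - 596\right) = 3 \left(-600\right) = -1800$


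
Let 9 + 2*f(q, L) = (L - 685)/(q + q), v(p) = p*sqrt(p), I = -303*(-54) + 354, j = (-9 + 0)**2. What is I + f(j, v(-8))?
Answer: 5413841/324 - 4*I*sqrt(2)/81 ≈ 16709.0 - 0.069838*I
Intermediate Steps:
j = 81 (j = (-9)**2 = 81)
I = 16716 (I = 16362 + 354 = 16716)
v(p) = p**(3/2)
f(q, L) = -9/2 + (-685 + L)/(4*q) (f(q, L) = -9/2 + ((L - 685)/(q + q))/2 = -9/2 + ((-685 + L)/((2*q)))/2 = -9/2 + ((-685 + L)*(1/(2*q)))/2 = -9/2 + ((-685 + L)/(2*q))/2 = -9/2 + (-685 + L)/(4*q))
I + f(j, v(-8)) = 16716 + (1/4)*(-685 + (-8)**(3/2) - 18*81)/81 = 16716 + (1/4)*(1/81)*(-685 - 16*I*sqrt(2) - 1458) = 16716 + (1/4)*(1/81)*(-2143 - 16*I*sqrt(2)) = 16716 + (-2143/324 - 4*I*sqrt(2)/81) = 5413841/324 - 4*I*sqrt(2)/81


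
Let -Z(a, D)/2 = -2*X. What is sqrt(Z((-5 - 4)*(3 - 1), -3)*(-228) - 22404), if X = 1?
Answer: 2*I*sqrt(5829) ≈ 152.7*I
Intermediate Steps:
Z(a, D) = 4 (Z(a, D) = -(-4) = -2*(-2) = 4)
sqrt(Z((-5 - 4)*(3 - 1), -3)*(-228) - 22404) = sqrt(4*(-228) - 22404) = sqrt(-912 - 22404) = sqrt(-23316) = 2*I*sqrt(5829)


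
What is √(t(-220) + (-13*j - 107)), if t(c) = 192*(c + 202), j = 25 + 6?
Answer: I*√3966 ≈ 62.976*I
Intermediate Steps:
j = 31
t(c) = 38784 + 192*c (t(c) = 192*(202 + c) = 38784 + 192*c)
√(t(-220) + (-13*j - 107)) = √((38784 + 192*(-220)) + (-13*31 - 107)) = √((38784 - 42240) + (-403 - 107)) = √(-3456 - 510) = √(-3966) = I*√3966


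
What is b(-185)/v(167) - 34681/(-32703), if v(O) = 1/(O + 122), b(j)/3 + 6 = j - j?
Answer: -170086325/32703 ≈ -5200.9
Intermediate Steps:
b(j) = -18 (b(j) = -18 + 3*(j - j) = -18 + 3*0 = -18 + 0 = -18)
v(O) = 1/(122 + O)
b(-185)/v(167) - 34681/(-32703) = -18/(1/(122 + 167)) - 34681/(-32703) = -18/(1/289) - 34681*(-1/32703) = -18/1/289 + 34681/32703 = -18*289 + 34681/32703 = -5202 + 34681/32703 = -170086325/32703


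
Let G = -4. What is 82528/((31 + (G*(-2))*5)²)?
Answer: 82528/5041 ≈ 16.371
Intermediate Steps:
82528/((31 + (G*(-2))*5)²) = 82528/((31 - 4*(-2)*5)²) = 82528/((31 + 8*5)²) = 82528/((31 + 40)²) = 82528/(71²) = 82528/5041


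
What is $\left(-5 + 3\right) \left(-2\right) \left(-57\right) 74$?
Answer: $-16872$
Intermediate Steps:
$\left(-5 + 3\right) \left(-2\right) \left(-57\right) 74 = \left(-2\right) \left(-2\right) \left(-57\right) 74 = 4 \left(-57\right) 74 = \left(-228\right) 74 = -16872$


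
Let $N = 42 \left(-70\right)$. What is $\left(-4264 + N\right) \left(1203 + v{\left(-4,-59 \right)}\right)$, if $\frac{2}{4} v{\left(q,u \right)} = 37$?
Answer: $-9199508$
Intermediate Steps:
$v{\left(q,u \right)} = 74$ ($v{\left(q,u \right)} = 2 \cdot 37 = 74$)
$N = -2940$
$\left(-4264 + N\right) \left(1203 + v{\left(-4,-59 \right)}\right) = \left(-4264 - 2940\right) \left(1203 + 74\right) = \left(-7204\right) 1277 = -9199508$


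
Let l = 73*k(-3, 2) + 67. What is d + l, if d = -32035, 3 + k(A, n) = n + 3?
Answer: -31822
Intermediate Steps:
k(A, n) = n (k(A, n) = -3 + (n + 3) = -3 + (3 + n) = n)
l = 213 (l = 73*2 + 67 = 146 + 67 = 213)
d + l = -32035 + 213 = -31822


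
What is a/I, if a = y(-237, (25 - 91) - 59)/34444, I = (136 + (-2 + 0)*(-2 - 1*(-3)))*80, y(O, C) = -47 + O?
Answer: -71/92309920 ≈ -7.6915e-7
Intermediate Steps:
I = 10720 (I = (136 - 2*(-2 + 3))*80 = (136 - 2*1)*80 = (136 - 2)*80 = 134*80 = 10720)
a = -71/8611 (a = (-47 - 237)/34444 = -284*1/34444 = -71/8611 ≈ -0.0082453)
a/I = -71/8611/10720 = -71/8611*1/10720 = -71/92309920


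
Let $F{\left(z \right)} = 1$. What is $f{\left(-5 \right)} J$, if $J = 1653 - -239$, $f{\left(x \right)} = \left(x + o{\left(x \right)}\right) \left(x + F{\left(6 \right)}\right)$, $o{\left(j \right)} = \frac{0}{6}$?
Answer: $37840$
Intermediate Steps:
$o{\left(j \right)} = 0$ ($o{\left(j \right)} = 0 \cdot \frac{1}{6} = 0$)
$f{\left(x \right)} = x \left(1 + x\right)$ ($f{\left(x \right)} = \left(x + 0\right) \left(x + 1\right) = x \left(1 + x\right)$)
$J = 1892$ ($J = 1653 + 239 = 1892$)
$f{\left(-5 \right)} J = - 5 \left(1 - 5\right) 1892 = \left(-5\right) \left(-4\right) 1892 = 20 \cdot 1892 = 37840$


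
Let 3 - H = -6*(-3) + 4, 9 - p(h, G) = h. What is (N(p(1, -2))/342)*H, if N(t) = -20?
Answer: 10/9 ≈ 1.1111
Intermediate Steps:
p(h, G) = 9 - h
H = -19 (H = 3 - (-6*(-3) + 4) = 3 - (18 + 4) = 3 - 1*22 = 3 - 22 = -19)
(N(p(1, -2))/342)*H = -20/342*(-19) = -20*1/342*(-19) = -10/171*(-19) = 10/9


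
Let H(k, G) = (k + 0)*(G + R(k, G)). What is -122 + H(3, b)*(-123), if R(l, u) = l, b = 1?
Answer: -1598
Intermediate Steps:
H(k, G) = k*(G + k) (H(k, G) = (k + 0)*(G + k) = k*(G + k))
-122 + H(3, b)*(-123) = -122 + (3*(1 + 3))*(-123) = -122 + (3*4)*(-123) = -122 + 12*(-123) = -122 - 1476 = -1598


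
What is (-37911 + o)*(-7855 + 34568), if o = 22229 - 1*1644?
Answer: -462829438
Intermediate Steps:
o = 20585 (o = 22229 - 1644 = 20585)
(-37911 + o)*(-7855 + 34568) = (-37911 + 20585)*(-7855 + 34568) = -17326*26713 = -462829438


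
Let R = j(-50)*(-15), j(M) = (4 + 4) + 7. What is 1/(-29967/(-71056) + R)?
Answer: -71056/15957633 ≈ -0.0044528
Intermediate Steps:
j(M) = 15 (j(M) = 8 + 7 = 15)
R = -225 (R = 15*(-15) = -225)
1/(-29967/(-71056) + R) = 1/(-29967/(-71056) - 225) = 1/(-29967*(-1/71056) - 225) = 1/(29967/71056 - 225) = 1/(-15957633/71056) = -71056/15957633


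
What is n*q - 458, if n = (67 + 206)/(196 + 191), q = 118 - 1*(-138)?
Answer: -35786/129 ≈ -277.41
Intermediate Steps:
q = 256 (q = 118 + 138 = 256)
n = 91/129 (n = 273/387 = 273*(1/387) = 91/129 ≈ 0.70543)
n*q - 458 = (91/129)*256 - 458 = 23296/129 - 458 = -35786/129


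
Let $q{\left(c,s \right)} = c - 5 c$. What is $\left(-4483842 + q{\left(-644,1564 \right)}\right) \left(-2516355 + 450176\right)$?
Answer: $9259097702614$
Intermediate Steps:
$q{\left(c,s \right)} = - 4 c$
$\left(-4483842 + q{\left(-644,1564 \right)}\right) \left(-2516355 + 450176\right) = \left(-4483842 - -2576\right) \left(-2516355 + 450176\right) = \left(-4483842 + 2576\right) \left(-2066179\right) = \left(-4481266\right) \left(-2066179\right) = 9259097702614$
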